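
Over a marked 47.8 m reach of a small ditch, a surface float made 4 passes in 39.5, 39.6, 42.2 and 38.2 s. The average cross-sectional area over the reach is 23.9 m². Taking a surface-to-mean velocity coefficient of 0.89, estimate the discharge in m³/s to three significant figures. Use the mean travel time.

25.5 m³/s

t̄ = (39.5 + 39.6 + 42.2 + 38.2) / 4 = 39.875 s
v_surface = L / t̄ = 47.8 / 39.875 = 1.199 m/s
v_mean = 0.89 × 1.199 = 1.067 m/s
Q = A × v_mean = 23.9 × 1.067 = 25.50 m³/s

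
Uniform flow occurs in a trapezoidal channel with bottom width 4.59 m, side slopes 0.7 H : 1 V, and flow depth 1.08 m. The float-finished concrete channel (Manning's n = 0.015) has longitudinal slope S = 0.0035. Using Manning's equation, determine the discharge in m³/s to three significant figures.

19.6 m³/s

A = (b + z·y)·y = (4.59 + 0.7×1.08)×1.08 = 5.774 m²
P = b + 2y√(1+z²) = 4.59 + 2×1.08×√(1+0.7²) = 7.227 m
R = A/P = 5.774/7.227 = 0.7989 m
Q = (1/n)·A·R^(2/3)·S^(1/2) = (1/0.015) × 5.774 × 0.7989^(2/3) × 0.0035^(1/2) = 19.61 m³/s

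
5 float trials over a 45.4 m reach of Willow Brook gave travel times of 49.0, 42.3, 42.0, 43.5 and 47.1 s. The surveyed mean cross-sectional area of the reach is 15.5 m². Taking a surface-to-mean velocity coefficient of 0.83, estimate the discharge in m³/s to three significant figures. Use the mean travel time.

13.0 m³/s

t̄ = (49.0 + 42.3 + 42.0 + 43.5 + 47.1) / 5 = 44.78 s
v_surface = L / t̄ = 45.4 / 44.78 = 1.014 m/s
v_mean = 0.83 × 1.014 = 0.8415 m/s
Q = A × v_mean = 15.5 × 0.8415 = 13.04 m³/s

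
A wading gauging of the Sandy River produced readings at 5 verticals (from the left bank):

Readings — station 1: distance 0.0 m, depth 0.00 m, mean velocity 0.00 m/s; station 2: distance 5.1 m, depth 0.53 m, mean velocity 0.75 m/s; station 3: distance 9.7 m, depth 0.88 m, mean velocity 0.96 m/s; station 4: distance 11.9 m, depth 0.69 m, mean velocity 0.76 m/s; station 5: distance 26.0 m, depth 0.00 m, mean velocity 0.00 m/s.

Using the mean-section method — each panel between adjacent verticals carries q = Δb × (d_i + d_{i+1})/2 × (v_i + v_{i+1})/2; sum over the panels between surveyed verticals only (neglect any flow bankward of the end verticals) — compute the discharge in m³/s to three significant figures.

6.61 m³/s

Panel 1-2: Δb = 5.1 m, d̄ = (0.00+0.53)/2 = 0.265, v̄ = (0.00+0.75)/2 = 0.375 → q = 5.1×0.265×0.375 = 0.5068 m³/s
Panel 2-3: Δb = 4.6 m, d̄ = (0.53+0.88)/2 = 0.705, v̄ = (0.75+0.96)/2 = 0.855 → q = 4.6×0.705×0.855 = 2.773 m³/s
Panel 3-4: Δb = 2.2 m, d̄ = (0.88+0.69)/2 = 0.785, v̄ = (0.96+0.76)/2 = 0.86 → q = 2.2×0.785×0.86 = 1.485 m³/s
Panel 4-5: Δb = 14.1 m, d̄ = (0.69+0.00)/2 = 0.345, v̄ = (0.76+0.00)/2 = 0.38 → q = 14.1×0.345×0.38 = 1.849 m³/s
Q = Σ q = 6.613 m³/s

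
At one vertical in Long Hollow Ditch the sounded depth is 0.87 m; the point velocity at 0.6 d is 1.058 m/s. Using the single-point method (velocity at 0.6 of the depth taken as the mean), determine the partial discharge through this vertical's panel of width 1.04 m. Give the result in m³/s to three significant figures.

0.957 m³/s

v̄ = v₀.₆ = 1.058 m/s
q = v̄ × d × w = 1.058 × 0.87 × 1.04 = 0.9573 m³/s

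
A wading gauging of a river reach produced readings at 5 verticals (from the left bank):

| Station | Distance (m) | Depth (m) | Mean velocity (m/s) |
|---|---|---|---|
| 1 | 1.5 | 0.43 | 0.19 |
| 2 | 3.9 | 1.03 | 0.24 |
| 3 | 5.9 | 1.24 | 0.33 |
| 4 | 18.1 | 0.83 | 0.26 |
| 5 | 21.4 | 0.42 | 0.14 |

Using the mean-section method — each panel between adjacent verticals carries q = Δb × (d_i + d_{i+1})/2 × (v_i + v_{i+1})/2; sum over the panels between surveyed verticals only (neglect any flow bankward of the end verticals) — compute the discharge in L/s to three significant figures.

Panel 1-2: Δb = 2.4 m, d̄ = (0.43+1.03)/2 = 0.73, v̄ = (0.19+0.24)/2 = 0.215 → q = 2.4×0.73×0.215 = 0.3767 m³/s
Panel 2-3: Δb = 2 m, d̄ = (1.03+1.24)/2 = 1.135, v̄ = (0.24+0.33)/2 = 0.285 → q = 2×1.135×0.285 = 0.6470 m³/s
Panel 3-4: Δb = 12.2 m, d̄ = (1.24+0.83)/2 = 1.035, v̄ = (0.33+0.26)/2 = 0.295 → q = 12.2×1.035×0.295 = 3.725 m³/s
Panel 4-5: Δb = 3.3 m, d̄ = (0.83+0.42)/2 = 0.625, v̄ = (0.26+0.14)/2 = 0.2 → q = 3.3×0.625×0.2 = 0.4125 m³/s
Q = Σ q = 5.161 m³/s
= 5.161 × 1000 = 5161 L/s

5160 L/s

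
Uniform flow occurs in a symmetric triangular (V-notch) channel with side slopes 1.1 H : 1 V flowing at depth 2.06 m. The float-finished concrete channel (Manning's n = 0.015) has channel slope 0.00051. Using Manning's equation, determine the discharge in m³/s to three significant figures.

A = z·y² = 1.1×2.06² = 4.668 m²
P = 2y√(1+z²) = 2×2.06×√(1+1.1²) = 6.125 m
R = A/P = 4.668/6.125 = 0.7621 m
Q = (1/n)·A·R^(2/3)·S^(1/2) = (1/0.015) × 4.668 × 0.7621^(2/3) × 0.00051^(1/2) = 5.864 m³/s

5.86 m³/s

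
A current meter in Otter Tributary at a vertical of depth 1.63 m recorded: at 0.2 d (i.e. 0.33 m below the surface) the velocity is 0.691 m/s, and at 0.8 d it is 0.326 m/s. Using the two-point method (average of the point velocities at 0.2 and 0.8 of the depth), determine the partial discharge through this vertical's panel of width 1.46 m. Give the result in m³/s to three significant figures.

1.21 m³/s

v̄ = (0.691 + 0.326) / 2 = 0.5085 m/s
q = v̄ × d × w = 0.5085 × 1.63 × 1.46 = 1.210 m³/s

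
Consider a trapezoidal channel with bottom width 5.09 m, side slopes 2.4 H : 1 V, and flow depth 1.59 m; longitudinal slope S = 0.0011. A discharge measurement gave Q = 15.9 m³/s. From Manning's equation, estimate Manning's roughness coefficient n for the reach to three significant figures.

0.0307

A = (b + z·y)·y = (5.09 + 2.4×1.59)×1.59 = 14.16 m²
P = b + 2y√(1+z²) = 5.09 + 2×1.59×√(1+2.4²) = 13.36 m
R = A/P = 14.16/13.36 = 1.060 m
n = (1/Q)·A·R^(2/3)·S^(1/2) = (1/15.9) × 14.16 × 1.040 × 0.03317 = 0.03071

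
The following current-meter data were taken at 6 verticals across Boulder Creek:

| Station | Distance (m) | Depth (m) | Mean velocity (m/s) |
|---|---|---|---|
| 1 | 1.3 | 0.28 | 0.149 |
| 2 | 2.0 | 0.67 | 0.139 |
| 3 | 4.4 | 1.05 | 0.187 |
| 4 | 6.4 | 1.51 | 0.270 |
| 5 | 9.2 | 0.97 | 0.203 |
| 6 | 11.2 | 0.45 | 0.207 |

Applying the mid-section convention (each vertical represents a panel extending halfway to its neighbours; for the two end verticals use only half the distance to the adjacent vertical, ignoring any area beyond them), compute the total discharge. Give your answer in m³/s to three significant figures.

2.14 m³/s

w_1 = (2.0 − 1.3)/2 = 0.35 m; q_1 = 0.149 × 0.28 × 0.35 = 0.01460 m³/s
w_2 = (4.4 − 1.3)/2 = 1.55 m; q_2 = 0.139 × 0.67 × 1.55 = 0.1444 m³/s
w_3 = (6.4 − 2.0)/2 = 2.2 m; q_3 = 0.187 × 1.05 × 2.2 = 0.4320 m³/s
w_4 = (9.2 − 4.4)/2 = 2.4 m; q_4 = 0.270 × 1.51 × 2.4 = 0.9785 m³/s
w_5 = (11.2 − 6.4)/2 = 2.4 m; q_5 = 0.203 × 0.97 × 2.4 = 0.4726 m³/s
w_6 = (11.2 − 9.2)/2 = 1 m; q_6 = 0.207 × 0.45 × 1 = 0.09315 m³/s
Q = Σ qᵢ = 2.135 m³/s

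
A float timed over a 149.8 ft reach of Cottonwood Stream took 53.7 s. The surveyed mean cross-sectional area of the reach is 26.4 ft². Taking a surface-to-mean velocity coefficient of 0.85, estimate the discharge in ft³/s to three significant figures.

62.6 ft³/s

v_surface = L / t̄ = 149.8 / 53.7 = 2.790 ft/s
v_mean = 0.85 × 2.790 = 2.371 ft/s
Q = A × v_mean = 26.4 × 2.371 = 62.60 ft³/s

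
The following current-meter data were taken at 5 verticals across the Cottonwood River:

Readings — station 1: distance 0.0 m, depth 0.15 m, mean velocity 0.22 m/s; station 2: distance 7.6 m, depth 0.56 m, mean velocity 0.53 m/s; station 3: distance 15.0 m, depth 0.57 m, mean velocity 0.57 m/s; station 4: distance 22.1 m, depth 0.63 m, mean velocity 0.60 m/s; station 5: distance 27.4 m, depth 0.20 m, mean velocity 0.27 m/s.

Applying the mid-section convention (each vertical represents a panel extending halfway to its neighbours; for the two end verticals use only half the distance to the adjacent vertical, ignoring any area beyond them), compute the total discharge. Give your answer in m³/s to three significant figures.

7.19 m³/s

w_1 = (7.6 − 0.0)/2 = 3.8 m; q_1 = 0.22 × 0.15 × 3.8 = 0.1254 m³/s
w_2 = (15.0 − 0.0)/2 = 7.5 m; q_2 = 0.53 × 0.56 × 7.5 = 2.226 m³/s
w_3 = (22.1 − 7.6)/2 = 7.25 m; q_3 = 0.57 × 0.57 × 7.25 = 2.356 m³/s
w_4 = (27.4 − 15.0)/2 = 6.2 m; q_4 = 0.60 × 0.63 × 6.2 = 2.344 m³/s
w_5 = (27.4 − 22.1)/2 = 2.65 m; q_5 = 0.27 × 0.20 × 2.65 = 0.1431 m³/s
Q = Σ qᵢ = 7.194 m³/s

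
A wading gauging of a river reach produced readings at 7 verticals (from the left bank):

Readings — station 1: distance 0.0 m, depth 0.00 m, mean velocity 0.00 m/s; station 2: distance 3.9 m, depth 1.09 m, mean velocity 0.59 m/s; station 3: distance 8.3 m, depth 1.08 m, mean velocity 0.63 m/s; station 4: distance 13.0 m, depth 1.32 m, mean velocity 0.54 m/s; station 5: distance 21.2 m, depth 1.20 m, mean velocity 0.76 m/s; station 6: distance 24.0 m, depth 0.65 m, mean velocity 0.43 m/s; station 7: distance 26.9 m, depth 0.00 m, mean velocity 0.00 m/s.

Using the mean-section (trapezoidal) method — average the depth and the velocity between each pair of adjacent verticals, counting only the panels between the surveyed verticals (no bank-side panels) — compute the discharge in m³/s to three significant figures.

15.3 m³/s

Panel 1-2: Δb = 3.9 m, d̄ = (0.00+1.09)/2 = 0.545, v̄ = (0.00+0.59)/2 = 0.295 → q = 3.9×0.545×0.295 = 0.6270 m³/s
Panel 2-3: Δb = 4.4 m, d̄ = (1.09+1.08)/2 = 1.085, v̄ = (0.59+0.63)/2 = 0.61 → q = 4.4×1.085×0.61 = 2.912 m³/s
Panel 3-4: Δb = 4.7 m, d̄ = (1.08+1.32)/2 = 1.2, v̄ = (0.63+0.54)/2 = 0.585 → q = 4.7×1.2×0.585 = 3.299 m³/s
Panel 4-5: Δb = 8.2 m, d̄ = (1.32+1.20)/2 = 1.26, v̄ = (0.54+0.76)/2 = 0.65 → q = 8.2×1.26×0.65 = 6.716 m³/s
Panel 5-6: Δb = 2.8 m, d̄ = (1.20+0.65)/2 = 0.925, v̄ = (0.76+0.43)/2 = 0.595 → q = 2.8×0.925×0.595 = 1.541 m³/s
Panel 6-7: Δb = 2.9 m, d̄ = (0.65+0.00)/2 = 0.325, v̄ = (0.43+0.00)/2 = 0.215 → q = 2.9×0.325×0.215 = 0.2026 m³/s
Q = Σ q = 15.30 m³/s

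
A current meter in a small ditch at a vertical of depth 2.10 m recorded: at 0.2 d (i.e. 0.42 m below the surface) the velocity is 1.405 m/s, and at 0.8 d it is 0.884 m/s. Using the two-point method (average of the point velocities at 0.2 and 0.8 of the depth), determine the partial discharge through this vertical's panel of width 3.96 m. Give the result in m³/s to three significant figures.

v̄ = (1.405 + 0.884) / 2 = 1.145 m/s
q = v̄ × d × w = 1.145 × 2.10 × 3.96 = 9.518 m³/s

9.52 m³/s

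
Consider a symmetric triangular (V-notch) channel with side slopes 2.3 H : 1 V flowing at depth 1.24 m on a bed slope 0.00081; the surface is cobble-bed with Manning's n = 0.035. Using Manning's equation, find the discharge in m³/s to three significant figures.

1.97 m³/s

A = z·y² = 2.3×1.24² = 3.536 m²
P = 2y√(1+z²) = 2×1.24×√(1+2.3²) = 6.220 m
R = A/P = 3.536/6.220 = 0.5686 m
Q = (1/n)·A·R^(2/3)·S^(1/2) = (1/0.035) × 3.536 × 0.5686^(2/3) × 0.00081^(1/2) = 1.974 m³/s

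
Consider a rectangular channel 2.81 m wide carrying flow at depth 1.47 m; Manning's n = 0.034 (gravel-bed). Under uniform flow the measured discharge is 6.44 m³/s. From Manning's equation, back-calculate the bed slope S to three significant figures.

0.00437

A = b·y = 2.81 × 1.47 = 4.131 m²
P = b + 2y = 2.81 + 2×1.47 = 5.750 m
R = A/P = 4.131/5.750 = 0.7184 m
S = (Q·n / (1·A·R^(2/3)))² = (6.44×0.034 / (1×4.131×0.8021))² = 0.004367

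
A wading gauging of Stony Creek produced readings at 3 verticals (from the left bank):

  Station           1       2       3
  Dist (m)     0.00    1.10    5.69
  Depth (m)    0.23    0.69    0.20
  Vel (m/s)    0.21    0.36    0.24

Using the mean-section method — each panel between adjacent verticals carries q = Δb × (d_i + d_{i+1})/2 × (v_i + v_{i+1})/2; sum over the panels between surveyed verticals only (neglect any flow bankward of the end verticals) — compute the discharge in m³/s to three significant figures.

Panel 1-2: Δb = 1.1 m, d̄ = (0.23+0.69)/2 = 0.46, v̄ = (0.21+0.36)/2 = 0.285 → q = 1.1×0.46×0.285 = 0.1442 m³/s
Panel 2-3: Δb = 4.59 m, d̄ = (0.69+0.20)/2 = 0.445, v̄ = (0.36+0.24)/2 = 0.3 → q = 4.59×0.445×0.3 = 0.6128 m³/s
Q = Σ q = 0.7570 m³/s

0.757 m³/s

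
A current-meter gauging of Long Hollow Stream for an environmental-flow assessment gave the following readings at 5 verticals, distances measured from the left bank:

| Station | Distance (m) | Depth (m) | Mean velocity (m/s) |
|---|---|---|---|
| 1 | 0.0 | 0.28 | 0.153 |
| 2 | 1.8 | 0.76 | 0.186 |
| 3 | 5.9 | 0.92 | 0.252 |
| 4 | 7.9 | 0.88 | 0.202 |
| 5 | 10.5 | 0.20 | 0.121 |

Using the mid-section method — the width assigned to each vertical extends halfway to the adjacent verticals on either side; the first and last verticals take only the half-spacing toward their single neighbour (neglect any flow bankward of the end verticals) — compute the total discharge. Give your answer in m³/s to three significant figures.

1.60 m³/s

w_1 = (1.8 − 0.0)/2 = 0.9 m; q_1 = 0.153 × 0.28 × 0.9 = 0.03856 m³/s
w_2 = (5.9 − 0.0)/2 = 2.95 m; q_2 = 0.186 × 0.76 × 2.95 = 0.4170 m³/s
w_3 = (7.9 − 1.8)/2 = 3.05 m; q_3 = 0.252 × 0.92 × 3.05 = 0.7071 m³/s
w_4 = (10.5 − 5.9)/2 = 2.3 m; q_4 = 0.202 × 0.88 × 2.3 = 0.4088 m³/s
w_5 = (10.5 − 7.9)/2 = 1.3 m; q_5 = 0.121 × 0.20 × 1.3 = 0.03146 m³/s
Q = Σ qᵢ = 1.603 m³/s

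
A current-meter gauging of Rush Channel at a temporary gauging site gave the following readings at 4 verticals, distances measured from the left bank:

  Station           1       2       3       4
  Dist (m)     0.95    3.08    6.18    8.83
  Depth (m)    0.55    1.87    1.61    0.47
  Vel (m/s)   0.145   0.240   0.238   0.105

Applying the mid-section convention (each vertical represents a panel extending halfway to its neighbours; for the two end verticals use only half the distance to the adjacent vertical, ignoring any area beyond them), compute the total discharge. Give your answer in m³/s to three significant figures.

w_1 = (3.08 − 0.95)/2 = 1.065 m; q_1 = 0.145 × 0.55 × 1.065 = 0.08493 m³/s
w_2 = (6.18 − 0.95)/2 = 2.615 m; q_2 = 0.240 × 1.87 × 2.615 = 1.174 m³/s
w_3 = (8.83 − 3.08)/2 = 2.875 m; q_3 = 0.238 × 1.61 × 2.875 = 1.102 m³/s
w_4 = (8.83 − 6.18)/2 = 1.325 m; q_4 = 0.105 × 0.47 × 1.325 = 0.06539 m³/s
Q = Σ qᵢ = 2.426 m³/s

2.43 m³/s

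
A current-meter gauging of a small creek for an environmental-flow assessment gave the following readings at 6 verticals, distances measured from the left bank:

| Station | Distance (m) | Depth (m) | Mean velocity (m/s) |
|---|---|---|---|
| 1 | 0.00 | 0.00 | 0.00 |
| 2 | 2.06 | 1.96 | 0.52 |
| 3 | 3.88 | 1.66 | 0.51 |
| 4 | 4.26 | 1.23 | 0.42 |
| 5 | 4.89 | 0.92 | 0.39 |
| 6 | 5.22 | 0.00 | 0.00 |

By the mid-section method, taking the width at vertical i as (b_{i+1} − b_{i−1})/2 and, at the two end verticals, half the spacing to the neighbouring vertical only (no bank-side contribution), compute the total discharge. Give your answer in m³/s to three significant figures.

3.34 m³/s

w_2 = (3.88 − 0.00)/2 = 1.94 m; q_2 = 0.52 × 1.96 × 1.94 = 1.977 m³/s
w_3 = (4.26 − 2.06)/2 = 1.1 m; q_3 = 0.51 × 1.66 × 1.1 = 0.9313 m³/s
w_4 = (4.89 − 3.88)/2 = 0.505 m; q_4 = 0.42 × 1.23 × 0.505 = 0.2609 m³/s
w_5 = (5.22 − 4.26)/2 = 0.48 m; q_5 = 0.39 × 0.92 × 0.48 = 0.1722 m³/s
Stations 1, 6 contribute zero (depth or velocity is 0).
Q = Σ qᵢ = 3.342 m³/s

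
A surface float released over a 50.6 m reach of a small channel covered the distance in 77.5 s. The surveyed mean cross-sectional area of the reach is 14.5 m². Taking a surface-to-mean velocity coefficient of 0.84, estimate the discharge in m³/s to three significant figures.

v_surface = L / t̄ = 50.6 / 77.5 = 0.6529 m/s
v_mean = 0.84 × 0.6529 = 0.5484 m/s
Q = A × v_mean = 14.5 × 0.5484 = 7.952 m³/s

7.95 m³/s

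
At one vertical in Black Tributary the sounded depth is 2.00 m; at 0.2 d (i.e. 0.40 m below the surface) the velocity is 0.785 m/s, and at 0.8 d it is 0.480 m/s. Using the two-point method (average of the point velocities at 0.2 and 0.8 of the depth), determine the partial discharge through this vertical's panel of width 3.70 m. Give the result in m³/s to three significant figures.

4.68 m³/s

v̄ = (0.785 + 0.480) / 2 = 0.6325 m/s
q = v̄ × d × w = 0.6325 × 2.00 × 3.70 = 4.681 m³/s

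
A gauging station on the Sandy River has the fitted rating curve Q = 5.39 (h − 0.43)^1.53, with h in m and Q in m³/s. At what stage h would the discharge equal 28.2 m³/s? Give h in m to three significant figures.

3.38 m

h − h₀ = (Q/C)^(1/b) = (28.2/5.39)^(1/1.53) = 2.949 m
h = 0.43 + 2.949 = 3.379 m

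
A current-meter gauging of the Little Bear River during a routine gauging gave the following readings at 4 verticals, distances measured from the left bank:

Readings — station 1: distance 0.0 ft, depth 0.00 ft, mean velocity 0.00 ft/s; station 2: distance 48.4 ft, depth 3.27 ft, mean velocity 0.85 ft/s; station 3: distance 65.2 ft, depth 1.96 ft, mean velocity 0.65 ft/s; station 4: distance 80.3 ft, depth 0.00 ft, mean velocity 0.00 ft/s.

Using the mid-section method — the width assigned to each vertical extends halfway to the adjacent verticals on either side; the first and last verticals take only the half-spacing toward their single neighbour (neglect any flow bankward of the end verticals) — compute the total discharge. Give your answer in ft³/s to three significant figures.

w_2 = (65.2 − 0.0)/2 = 32.6 ft; q_2 = 0.85 × 3.27 × 32.6 = 90.61 ft³/s
w_3 = (80.3 − 48.4)/2 = 15.95 ft; q_3 = 0.65 × 1.96 × 15.95 = 20.32 ft³/s
Stations 1, 4 contribute zero (depth or velocity is 0).
Q = Σ qᵢ = 110.9 ft³/s

111 ft³/s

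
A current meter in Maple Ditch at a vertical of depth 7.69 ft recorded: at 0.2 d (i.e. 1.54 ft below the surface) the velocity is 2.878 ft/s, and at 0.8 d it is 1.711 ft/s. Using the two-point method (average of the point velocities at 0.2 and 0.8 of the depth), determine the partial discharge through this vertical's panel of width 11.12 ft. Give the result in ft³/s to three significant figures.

196 ft³/s

v̄ = (2.878 + 1.711) / 2 = 2.295 ft/s
q = v̄ × d × w = 2.295 × 7.69 × 11.12 = 196.2 ft³/s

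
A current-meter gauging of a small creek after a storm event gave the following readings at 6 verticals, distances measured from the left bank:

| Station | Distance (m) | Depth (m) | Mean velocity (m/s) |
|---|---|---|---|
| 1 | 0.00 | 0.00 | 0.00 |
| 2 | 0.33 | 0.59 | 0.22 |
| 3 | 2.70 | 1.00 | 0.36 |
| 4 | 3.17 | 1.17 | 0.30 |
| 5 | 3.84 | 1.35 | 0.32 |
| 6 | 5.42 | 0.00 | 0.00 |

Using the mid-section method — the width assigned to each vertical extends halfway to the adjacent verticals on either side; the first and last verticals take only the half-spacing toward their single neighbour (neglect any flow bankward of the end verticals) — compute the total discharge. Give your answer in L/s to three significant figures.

w_2 = (2.70 − 0.00)/2 = 1.35 m; q_2 = 0.22 × 0.59 × 1.35 = 0.1752 m³/s
w_3 = (3.17 − 0.33)/2 = 1.42 m; q_3 = 0.36 × 1.00 × 1.42 = 0.5112 m³/s
w_4 = (3.84 − 2.70)/2 = 0.57 m; q_4 = 0.30 × 1.17 × 0.57 = 0.2001 m³/s
w_5 = (5.42 − 3.17)/2 = 1.125 m; q_5 = 0.32 × 1.35 × 1.125 = 0.4860 m³/s
Stations 1, 6 contribute zero (depth or velocity is 0).
Q = Σ qᵢ = 1.373 m³/s
= 1.373 × 1000 = 1373 L/s

1370 L/s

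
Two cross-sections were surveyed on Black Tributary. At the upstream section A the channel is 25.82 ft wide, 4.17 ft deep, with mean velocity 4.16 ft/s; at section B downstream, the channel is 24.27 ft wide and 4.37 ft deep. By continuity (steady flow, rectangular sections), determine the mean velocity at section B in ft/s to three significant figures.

4.22 ft/s

Q = A₁V₁ = (25.82×4.17) × 4.16 = 447.9 ft³/s
A₂ = 24.27 × 4.37 = 106.1 ft²
V₂ = Q/A₂ = 447.9/106.1 = 4.223 ft/s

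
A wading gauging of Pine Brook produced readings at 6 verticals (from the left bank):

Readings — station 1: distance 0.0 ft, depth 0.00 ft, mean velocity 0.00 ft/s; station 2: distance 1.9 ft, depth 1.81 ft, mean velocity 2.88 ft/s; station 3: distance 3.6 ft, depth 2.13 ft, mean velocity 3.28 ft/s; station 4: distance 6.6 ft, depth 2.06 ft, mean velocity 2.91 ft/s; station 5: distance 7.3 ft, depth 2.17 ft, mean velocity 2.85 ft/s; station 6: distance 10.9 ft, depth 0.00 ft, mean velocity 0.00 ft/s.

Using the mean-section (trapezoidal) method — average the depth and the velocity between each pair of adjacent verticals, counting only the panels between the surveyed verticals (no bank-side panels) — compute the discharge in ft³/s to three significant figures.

42.1 ft³/s

Panel 1-2: Δb = 1.9 ft, d̄ = (0.00+1.81)/2 = 0.905, v̄ = (0.00+2.88)/2 = 1.44 → q = 1.9×0.905×1.44 = 2.476 ft³/s
Panel 2-3: Δb = 1.7 ft, d̄ = (1.81+2.13)/2 = 1.97, v̄ = (2.88+3.28)/2 = 3.08 → q = 1.7×1.97×3.08 = 10.31 ft³/s
Panel 3-4: Δb = 3 ft, d̄ = (2.13+2.06)/2 = 2.095, v̄ = (3.28+2.91)/2 = 3.095 → q = 3×2.095×3.095 = 19.45 ft³/s
Panel 4-5: Δb = 0.7 ft, d̄ = (2.06+2.17)/2 = 2.115, v̄ = (2.91+2.85)/2 = 2.88 → q = 0.7×2.115×2.88 = 4.264 ft³/s
Panel 5-6: Δb = 3.6 ft, d̄ = (2.17+0.00)/2 = 1.085, v̄ = (2.85+0.00)/2 = 1.425 → q = 3.6×1.085×1.425 = 5.566 ft³/s
Q = Σ q = 42.07 ft³/s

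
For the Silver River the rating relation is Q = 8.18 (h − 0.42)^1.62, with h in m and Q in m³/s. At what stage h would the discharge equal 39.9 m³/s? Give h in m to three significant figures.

3.08 m

h − h₀ = (Q/C)^(1/b) = (39.9/8.18)^(1/1.62) = 2.660 m
h = 0.42 + 2.660 = 3.080 m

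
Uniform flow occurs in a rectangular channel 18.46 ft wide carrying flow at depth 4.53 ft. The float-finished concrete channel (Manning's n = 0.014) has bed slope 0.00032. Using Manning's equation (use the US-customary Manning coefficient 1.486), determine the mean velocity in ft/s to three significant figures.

A = b·y = 18.46 × 4.53 = 83.62 ft²
P = b + 2y = 18.46 + 2×4.53 = 27.52 ft
R = A/P = 83.62/27.52 = 3.039 ft
Q = (1.486/n)·A·R^(2/3)·S^(1/2) = (1.486/0.014) × 83.62 × 3.039^(2/3) × 0.00032^(1/2) = 333.1 ft³/s
V = Q/A = 333.1/83.62 = 3.983 ft/s

3.98 ft/s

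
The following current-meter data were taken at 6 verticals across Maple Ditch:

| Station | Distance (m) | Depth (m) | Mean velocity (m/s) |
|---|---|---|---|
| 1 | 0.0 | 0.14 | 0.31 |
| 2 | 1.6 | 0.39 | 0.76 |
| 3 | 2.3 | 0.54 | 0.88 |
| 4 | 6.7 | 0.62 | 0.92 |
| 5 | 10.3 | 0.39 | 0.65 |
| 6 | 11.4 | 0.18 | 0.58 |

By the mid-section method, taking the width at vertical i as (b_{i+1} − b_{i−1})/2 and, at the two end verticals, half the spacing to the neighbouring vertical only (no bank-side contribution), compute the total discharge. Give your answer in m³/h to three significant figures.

16300 m³/h

w_1 = (1.6 − 0.0)/2 = 0.8 m; q_1 = 0.31 × 0.14 × 0.8 = 0.03472 m³/s
w_2 = (2.3 − 0.0)/2 = 1.15 m; q_2 = 0.76 × 0.39 × 1.15 = 0.3409 m³/s
w_3 = (6.7 − 1.6)/2 = 2.55 m; q_3 = 0.88 × 0.54 × 2.55 = 1.212 m³/s
w_4 = (10.3 − 2.3)/2 = 4 m; q_4 = 0.92 × 0.62 × 4 = 2.282 m³/s
w_5 = (11.4 − 6.7)/2 = 2.35 m; q_5 = 0.65 × 0.39 × 2.35 = 0.5957 m³/s
w_6 = (11.4 − 10.3)/2 = 0.55 m; q_6 = 0.58 × 0.18 × 0.55 = 0.05742 m³/s
Q = Σ qᵢ = 4.522 m³/s
= 4.522 × 3600 = 16280 m³/h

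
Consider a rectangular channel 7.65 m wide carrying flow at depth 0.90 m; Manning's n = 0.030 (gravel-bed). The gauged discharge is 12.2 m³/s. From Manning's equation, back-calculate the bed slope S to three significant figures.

0.00431

A = b·y = 7.65 × 0.90 = 6.885 m²
P = b + 2y = 7.65 + 2×0.90 = 9.450 m
R = A/P = 6.885/9.450 = 0.7286 m
S = (Q·n / (1·A·R^(2/3)))² = (12.2×0.030 / (1×6.885×0.8097))² = 0.004310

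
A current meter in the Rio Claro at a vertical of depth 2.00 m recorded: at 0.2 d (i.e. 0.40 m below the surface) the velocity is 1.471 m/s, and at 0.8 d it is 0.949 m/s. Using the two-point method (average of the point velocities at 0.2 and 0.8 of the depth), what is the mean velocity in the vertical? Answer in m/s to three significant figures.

1.21 m/s

v̄ = (1.471 + 0.949) / 2 = 1.210 m/s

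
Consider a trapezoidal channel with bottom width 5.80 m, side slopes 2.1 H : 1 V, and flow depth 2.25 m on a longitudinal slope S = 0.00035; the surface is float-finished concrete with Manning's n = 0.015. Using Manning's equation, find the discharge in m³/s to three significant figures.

A = (b + z·y)·y = (5.80 + 2.1×2.25)×2.25 = 23.68 m²
P = b + 2y√(1+z²) = 5.80 + 2×2.25×√(1+2.1²) = 16.27 m
R = A/P = 23.68/16.27 = 1.456 m
Q = (1/n)·A·R^(2/3)·S^(1/2) = (1/0.015) × 23.68 × 1.456^(2/3) × 0.00035^(1/2) = 37.94 m³/s

37.9 m³/s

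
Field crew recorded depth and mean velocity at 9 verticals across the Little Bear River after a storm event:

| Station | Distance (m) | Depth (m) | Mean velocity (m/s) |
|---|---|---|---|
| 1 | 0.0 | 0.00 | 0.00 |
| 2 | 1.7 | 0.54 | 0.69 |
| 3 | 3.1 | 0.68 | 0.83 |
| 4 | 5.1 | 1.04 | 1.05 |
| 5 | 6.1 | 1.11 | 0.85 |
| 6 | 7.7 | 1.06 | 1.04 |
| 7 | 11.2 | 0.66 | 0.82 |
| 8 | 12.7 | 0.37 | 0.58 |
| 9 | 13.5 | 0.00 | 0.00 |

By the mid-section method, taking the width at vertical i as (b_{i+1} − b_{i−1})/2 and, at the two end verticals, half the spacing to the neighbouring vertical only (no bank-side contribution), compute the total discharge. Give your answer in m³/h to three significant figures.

31700 m³/h

w_2 = (3.1 − 0.0)/2 = 1.55 m; q_2 = 0.69 × 0.54 × 1.55 = 0.5775 m³/s
w_3 = (5.1 − 1.7)/2 = 1.7 m; q_3 = 0.83 × 0.68 × 1.7 = 0.9595 m³/s
w_4 = (6.1 − 3.1)/2 = 1.5 m; q_4 = 1.05 × 1.04 × 1.5 = 1.638 m³/s
w_5 = (7.7 − 5.1)/2 = 1.3 m; q_5 = 0.85 × 1.11 × 1.3 = 1.227 m³/s
w_6 = (11.2 − 6.1)/2 = 2.55 m; q_6 = 1.04 × 1.06 × 2.55 = 2.811 m³/s
w_7 = (12.7 − 7.7)/2 = 2.5 m; q_7 = 0.82 × 0.66 × 2.5 = 1.353 m³/s
w_8 = (13.5 − 11.2)/2 = 1.15 m; q_8 = 0.58 × 0.37 × 1.15 = 0.2468 m³/s
Stations 1, 9 contribute zero (depth or velocity is 0).
Q = Σ qᵢ = 8.812 m³/s
= 8.812 × 3600 = 31720 m³/h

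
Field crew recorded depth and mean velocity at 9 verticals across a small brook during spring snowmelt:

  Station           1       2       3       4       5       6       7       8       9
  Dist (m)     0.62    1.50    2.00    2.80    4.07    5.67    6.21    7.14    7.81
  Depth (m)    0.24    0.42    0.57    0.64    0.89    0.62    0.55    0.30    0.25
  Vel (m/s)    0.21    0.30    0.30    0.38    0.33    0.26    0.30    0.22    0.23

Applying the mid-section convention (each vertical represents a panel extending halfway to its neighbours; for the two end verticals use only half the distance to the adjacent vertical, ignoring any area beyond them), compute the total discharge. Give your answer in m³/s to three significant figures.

1.26 m³/s

w_1 = (1.50 − 0.62)/2 = 0.44 m; q_1 = 0.21 × 0.24 × 0.44 = 0.02218 m³/s
w_2 = (2.00 − 0.62)/2 = 0.69 m; q_2 = 0.30 × 0.42 × 0.69 = 0.08694 m³/s
w_3 = (2.80 − 1.50)/2 = 0.65 m; q_3 = 0.30 × 0.57 × 0.65 = 0.1112 m³/s
w_4 = (4.07 − 2.00)/2 = 1.035 m; q_4 = 0.38 × 0.64 × 1.035 = 0.2517 m³/s
w_5 = (5.67 − 2.80)/2 = 1.435 m; q_5 = 0.33 × 0.89 × 1.435 = 0.4215 m³/s
w_6 = (6.21 − 4.07)/2 = 1.07 m; q_6 = 0.26 × 0.62 × 1.07 = 0.1725 m³/s
w_7 = (7.14 − 5.67)/2 = 0.735 m; q_7 = 0.30 × 0.55 × 0.735 = 0.1213 m³/s
w_8 = (7.81 − 6.21)/2 = 0.8 m; q_8 = 0.22 × 0.30 × 0.8 = 0.05280 m³/s
w_9 = (7.81 − 7.14)/2 = 0.335 m; q_9 = 0.23 × 0.25 × 0.335 = 0.01926 m³/s
Q = Σ qᵢ = 1.259 m³/s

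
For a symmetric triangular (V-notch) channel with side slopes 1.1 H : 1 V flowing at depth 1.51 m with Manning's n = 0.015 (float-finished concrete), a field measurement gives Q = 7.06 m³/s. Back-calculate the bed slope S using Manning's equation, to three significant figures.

0.00387

A = z·y² = 1.1×1.51² = 2.508 m²
P = 2y√(1+z²) = 2×1.51×√(1+1.1²) = 4.490 m
R = A/P = 2.508/4.490 = 0.5587 m
S = (Q·n / (1·A·R^(2/3)))² = (7.06×0.015 / (1×2.508×0.6783))² = 0.003875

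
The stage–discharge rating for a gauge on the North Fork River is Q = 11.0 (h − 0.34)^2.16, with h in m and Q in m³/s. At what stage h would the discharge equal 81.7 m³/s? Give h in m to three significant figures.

h − h₀ = (Q/C)^(1/b) = (81.7/11.0)^(1/2.16) = 2.530 m
h = 0.34 + 2.530 = 2.870 m

2.87 m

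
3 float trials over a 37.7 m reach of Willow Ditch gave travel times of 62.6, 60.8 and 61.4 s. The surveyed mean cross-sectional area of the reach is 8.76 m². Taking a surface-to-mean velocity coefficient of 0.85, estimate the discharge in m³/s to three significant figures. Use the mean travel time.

t̄ = (62.6 + 60.8 + 61.4) / 3 = 61.6 s
v_surface = L / t̄ = 37.7 / 61.6 = 0.6120 m/s
v_mean = 0.85 × 0.6120 = 0.5202 m/s
Q = A × v_mean = 8.76 × 0.5202 = 4.557 m³/s

4.56 m³/s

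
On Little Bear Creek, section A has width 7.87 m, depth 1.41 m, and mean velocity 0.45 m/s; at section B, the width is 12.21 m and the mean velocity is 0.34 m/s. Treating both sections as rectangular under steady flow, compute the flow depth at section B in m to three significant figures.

Q = A₁V₁ = (7.87×1.41) × 0.45 = 4.994 m³/s
d₂ = Q/(b₂ V₂) = 4.994/(12.21×0.34) = 1.203 m

1.20 m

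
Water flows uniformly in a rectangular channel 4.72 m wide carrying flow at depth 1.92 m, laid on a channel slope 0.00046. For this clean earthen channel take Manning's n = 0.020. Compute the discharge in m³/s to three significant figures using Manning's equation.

10.1 m³/s

A = b·y = 4.72 × 1.92 = 9.062 m²
P = b + 2y = 4.72 + 2×1.92 = 8.560 m
R = A/P = 9.062/8.560 = 1.059 m
Q = (1/n)·A·R^(2/3)·S^(1/2) = (1/0.020) × 9.062 × 1.059^(2/3) × 0.00046^(1/2) = 10.09 m³/s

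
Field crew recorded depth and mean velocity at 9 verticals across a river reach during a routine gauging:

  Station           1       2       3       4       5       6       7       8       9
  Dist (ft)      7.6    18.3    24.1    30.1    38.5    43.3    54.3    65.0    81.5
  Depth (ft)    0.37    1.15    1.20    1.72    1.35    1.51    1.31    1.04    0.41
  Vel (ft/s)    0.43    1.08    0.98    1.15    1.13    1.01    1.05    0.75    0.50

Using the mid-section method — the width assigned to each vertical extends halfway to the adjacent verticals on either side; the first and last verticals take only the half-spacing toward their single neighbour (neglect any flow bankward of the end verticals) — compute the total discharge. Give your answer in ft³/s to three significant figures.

w_1 = (18.3 − 7.6)/2 = 5.35 ft; q_1 = 0.43 × 0.37 × 5.35 = 0.8512 ft³/s
w_2 = (24.1 − 7.6)/2 = 8.25 ft; q_2 = 1.08 × 1.15 × 8.25 = 10.25 ft³/s
w_3 = (30.1 − 18.3)/2 = 5.9 ft; q_3 = 0.98 × 1.20 × 5.9 = 6.938 ft³/s
w_4 = (38.5 − 24.1)/2 = 7.2 ft; q_4 = 1.15 × 1.72 × 7.2 = 14.24 ft³/s
w_5 = (43.3 − 30.1)/2 = 6.6 ft; q_5 = 1.13 × 1.35 × 6.6 = 10.07 ft³/s
w_6 = (54.3 − 38.5)/2 = 7.9 ft; q_6 = 1.01 × 1.51 × 7.9 = 12.05 ft³/s
w_7 = (65.0 − 43.3)/2 = 10.85 ft; q_7 = 1.05 × 1.31 × 10.85 = 14.92 ft³/s
w_8 = (81.5 − 54.3)/2 = 13.6 ft; q_8 = 0.75 × 1.04 × 13.6 = 10.61 ft³/s
w_9 = (81.5 − 65.0)/2 = 8.25 ft; q_9 = 0.50 × 0.41 × 8.25 = 1.691 ft³/s
Q = Σ qᵢ = 81.62 ft³/s

81.6 ft³/s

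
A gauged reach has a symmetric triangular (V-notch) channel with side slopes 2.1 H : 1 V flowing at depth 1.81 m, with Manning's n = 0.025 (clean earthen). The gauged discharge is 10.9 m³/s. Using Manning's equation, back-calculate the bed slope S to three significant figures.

A = z·y² = 2.1×1.81² = 6.880 m²
P = 2y√(1+z²) = 2×1.81×√(1+2.1²) = 8.420 m
R = A/P = 6.880/8.420 = 0.8171 m
S = (Q·n / (1·A·R^(2/3)))² = (10.9×0.025 / (1×6.880×0.8740))² = 0.002054

0.00205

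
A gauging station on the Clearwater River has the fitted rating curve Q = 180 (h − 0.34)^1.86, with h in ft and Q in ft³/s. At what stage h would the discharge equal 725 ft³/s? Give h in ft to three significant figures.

2.45 ft

h − h₀ = (Q/C)^(1/b) = (725/180)^(1/1.86) = 2.115 ft
h = 0.34 + 2.115 = 2.455 ft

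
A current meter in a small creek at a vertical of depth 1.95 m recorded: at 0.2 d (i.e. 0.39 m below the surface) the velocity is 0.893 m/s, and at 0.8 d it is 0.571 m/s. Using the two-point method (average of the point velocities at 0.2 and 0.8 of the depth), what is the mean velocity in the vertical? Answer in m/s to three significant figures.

0.732 m/s

v̄ = (0.893 + 0.571) / 2 = 0.7320 m/s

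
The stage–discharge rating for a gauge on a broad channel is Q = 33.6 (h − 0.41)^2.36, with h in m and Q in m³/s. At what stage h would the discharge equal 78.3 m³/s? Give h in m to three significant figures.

h − h₀ = (Q/C)^(1/b) = (78.3/33.6)^(1/2.36) = 1.431 m
h = 0.41 + 1.431 = 1.841 m

1.84 m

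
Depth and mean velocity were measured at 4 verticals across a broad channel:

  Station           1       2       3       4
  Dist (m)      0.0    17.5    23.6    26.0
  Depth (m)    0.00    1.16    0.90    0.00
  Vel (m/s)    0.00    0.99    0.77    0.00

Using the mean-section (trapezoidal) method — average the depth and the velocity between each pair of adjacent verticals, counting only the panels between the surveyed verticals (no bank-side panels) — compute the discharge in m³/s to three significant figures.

Panel 1-2: Δb = 17.5 m, d̄ = (0.00+1.16)/2 = 0.58, v̄ = (0.00+0.99)/2 = 0.495 → q = 17.5×0.58×0.495 = 5.024 m³/s
Panel 2-3: Δb = 6.1 m, d̄ = (1.16+0.90)/2 = 1.03, v̄ = (0.99+0.77)/2 = 0.88 → q = 6.1×1.03×0.88 = 5.529 m³/s
Panel 3-4: Δb = 2.4 m, d̄ = (0.90+0.00)/2 = 0.45, v̄ = (0.77+0.00)/2 = 0.385 → q = 2.4×0.45×0.385 = 0.4158 m³/s
Q = Σ q = 10.97 m³/s

11.0 m³/s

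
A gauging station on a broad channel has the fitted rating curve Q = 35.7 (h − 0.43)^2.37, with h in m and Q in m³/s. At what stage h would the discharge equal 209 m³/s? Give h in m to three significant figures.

2.54 m

h − h₀ = (Q/C)^(1/b) = (209/35.7)^(1/2.37) = 2.108 m
h = 0.43 + 2.108 = 2.538 m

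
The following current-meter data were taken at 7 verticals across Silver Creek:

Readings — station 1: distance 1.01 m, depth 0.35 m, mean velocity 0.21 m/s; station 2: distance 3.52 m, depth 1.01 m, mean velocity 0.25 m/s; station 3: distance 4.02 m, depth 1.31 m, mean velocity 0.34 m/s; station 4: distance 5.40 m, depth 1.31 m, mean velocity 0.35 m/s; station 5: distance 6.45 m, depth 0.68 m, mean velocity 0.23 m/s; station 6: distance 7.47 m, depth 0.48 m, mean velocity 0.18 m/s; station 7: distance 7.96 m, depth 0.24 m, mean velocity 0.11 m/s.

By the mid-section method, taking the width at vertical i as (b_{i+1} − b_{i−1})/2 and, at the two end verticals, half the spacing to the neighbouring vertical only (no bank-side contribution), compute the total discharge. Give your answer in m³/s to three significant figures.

1.68 m³/s

w_1 = (3.52 − 1.01)/2 = 1.255 m; q_1 = 0.21 × 0.35 × 1.255 = 0.09224 m³/s
w_2 = (4.02 − 1.01)/2 = 1.505 m; q_2 = 0.25 × 1.01 × 1.505 = 0.3800 m³/s
w_3 = (5.40 − 3.52)/2 = 0.94 m; q_3 = 0.34 × 1.31 × 0.94 = 0.4187 m³/s
w_4 = (6.45 − 4.02)/2 = 1.215 m; q_4 = 0.35 × 1.31 × 1.215 = 0.5571 m³/s
w_5 = (7.47 − 5.40)/2 = 1.035 m; q_5 = 0.23 × 0.68 × 1.035 = 0.1619 m³/s
w_6 = (7.96 − 6.45)/2 = 0.755 m; q_6 = 0.18 × 0.48 × 0.755 = 0.06523 m³/s
w_7 = (7.96 − 7.47)/2 = 0.245 m; q_7 = 0.11 × 0.24 × 0.245 = 0.006468 m³/s
Q = Σ qᵢ = 1.682 m³/s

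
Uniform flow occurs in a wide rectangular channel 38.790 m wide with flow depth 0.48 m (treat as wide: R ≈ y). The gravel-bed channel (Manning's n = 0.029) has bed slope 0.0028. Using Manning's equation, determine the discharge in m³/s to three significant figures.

20.8 m³/s

A = b·y = 38.790 × 0.48 = 18.62 m²
Wide channel: R ≈ y = 0.48 m
Q = (1/n)·A·R^(2/3)·S^(1/2) = (1/0.029) × 18.62 × 0.4800^(2/3) × 0.0028^(1/2) = 20.83 m³/s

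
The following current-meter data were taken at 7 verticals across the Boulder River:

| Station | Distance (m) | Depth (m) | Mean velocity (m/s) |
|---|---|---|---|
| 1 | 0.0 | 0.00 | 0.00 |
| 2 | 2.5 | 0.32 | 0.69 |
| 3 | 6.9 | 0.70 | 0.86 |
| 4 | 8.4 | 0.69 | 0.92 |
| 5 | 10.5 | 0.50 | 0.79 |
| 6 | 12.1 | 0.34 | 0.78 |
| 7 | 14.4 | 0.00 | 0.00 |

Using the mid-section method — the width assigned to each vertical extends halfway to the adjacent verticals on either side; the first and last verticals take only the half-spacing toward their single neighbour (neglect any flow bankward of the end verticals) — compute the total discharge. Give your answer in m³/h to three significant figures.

w_2 = (6.9 − 0.0)/2 = 3.45 m; q_2 = 0.69 × 0.32 × 3.45 = 0.7618 m³/s
w_3 = (8.4 − 2.5)/2 = 2.95 m; q_3 = 0.86 × 0.70 × 2.95 = 1.776 m³/s
w_4 = (10.5 − 6.9)/2 = 1.8 m; q_4 = 0.92 × 0.69 × 1.8 = 1.143 m³/s
w_5 = (12.1 − 8.4)/2 = 1.85 m; q_5 = 0.79 × 0.50 × 1.85 = 0.7308 m³/s
w_6 = (14.4 − 10.5)/2 = 1.95 m; q_6 = 0.78 × 0.34 × 1.95 = 0.5171 m³/s
Stations 1, 7 contribute zero (depth or velocity is 0).
Q = Σ qᵢ = 4.928 m³/s
= 4.928 × 3600 = 17740 m³/h

17700 m³/h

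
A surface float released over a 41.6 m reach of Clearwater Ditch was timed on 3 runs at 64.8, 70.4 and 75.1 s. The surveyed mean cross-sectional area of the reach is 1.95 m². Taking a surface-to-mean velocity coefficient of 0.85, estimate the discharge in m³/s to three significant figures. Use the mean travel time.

0.984 m³/s

t̄ = (64.8 + 70.4 + 75.1) / 3 = 70.1 s
v_surface = L / t̄ = 41.6 / 70.1 = 0.5934 m/s
v_mean = 0.85 × 0.5934 = 0.5044 m/s
Q = A × v_mean = 1.95 × 0.5044 = 0.9836 m³/s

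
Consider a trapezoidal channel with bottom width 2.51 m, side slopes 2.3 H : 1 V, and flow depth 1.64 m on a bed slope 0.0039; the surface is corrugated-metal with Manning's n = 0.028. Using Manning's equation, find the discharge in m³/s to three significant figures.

A = (b + z·y)·y = (2.51 + 2.3×1.64)×1.64 = 10.30 m²
P = b + 2y√(1+z²) = 2.51 + 2×1.64×√(1+2.3²) = 10.74 m
R = A/P = 10.30/10.74 = 0.9596 m
Q = (1/n)·A·R^(2/3)·S^(1/2) = (1/0.028) × 10.30 × 0.9596^(2/3) × 0.0039^(1/2) = 22.36 m³/s

22.4 m³/s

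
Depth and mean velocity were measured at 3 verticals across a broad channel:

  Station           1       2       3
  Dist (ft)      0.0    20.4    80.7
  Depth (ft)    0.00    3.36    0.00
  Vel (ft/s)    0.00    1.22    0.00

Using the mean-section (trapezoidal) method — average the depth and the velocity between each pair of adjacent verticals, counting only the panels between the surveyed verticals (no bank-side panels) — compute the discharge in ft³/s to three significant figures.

82.7 ft³/s

Panel 1-2: Δb = 20.4 ft, d̄ = (0.00+3.36)/2 = 1.68, v̄ = (0.00+1.22)/2 = 0.61 → q = 20.4×1.68×0.61 = 20.91 ft³/s
Panel 2-3: Δb = 60.3 ft, d̄ = (3.36+0.00)/2 = 1.68, v̄ = (1.22+0.00)/2 = 0.61 → q = 60.3×1.68×0.61 = 61.80 ft³/s
Q = Σ q = 82.70 ft³/s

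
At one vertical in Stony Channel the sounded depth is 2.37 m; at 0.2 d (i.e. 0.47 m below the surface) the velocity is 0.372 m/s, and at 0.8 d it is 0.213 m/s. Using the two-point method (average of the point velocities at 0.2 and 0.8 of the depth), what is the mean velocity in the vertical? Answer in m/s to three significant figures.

0.293 m/s

v̄ = (0.372 + 0.213) / 2 = 0.2925 m/s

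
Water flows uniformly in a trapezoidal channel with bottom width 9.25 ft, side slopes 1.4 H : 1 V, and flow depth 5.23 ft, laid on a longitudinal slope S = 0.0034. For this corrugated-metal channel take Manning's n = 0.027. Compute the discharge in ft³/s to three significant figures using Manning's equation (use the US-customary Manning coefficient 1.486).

A = (b + z·y)·y = (9.25 + 1.4×5.23)×5.23 = 86.67 ft²
P = b + 2y√(1+z²) = 9.25 + 2×5.23×√(1+1.4²) = 27.25 ft
R = A/P = 86.67/27.25 = 3.181 ft
Q = (1.486/n)·A·R^(2/3)·S^(1/2) = (1.486/0.027) × 86.67 × 3.181^(2/3) × 0.0034^(1/2) = 601.6 ft³/s

602 ft³/s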